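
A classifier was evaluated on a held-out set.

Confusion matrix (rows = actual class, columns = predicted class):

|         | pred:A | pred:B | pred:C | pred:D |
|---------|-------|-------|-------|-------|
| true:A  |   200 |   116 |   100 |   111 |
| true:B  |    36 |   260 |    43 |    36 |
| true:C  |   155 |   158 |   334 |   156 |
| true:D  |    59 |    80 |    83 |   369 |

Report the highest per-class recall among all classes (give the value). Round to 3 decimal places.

0.693

Per-class recall (TP/(TP+FN)):
  A: TP=200, FN=116+100+111=327 → 200/527 = 0.3795
  B: TP=260, FN=36+43+36=115 → 260/375 = 0.6933
  C: TP=334, FN=155+158+156=469 → 334/803 = 0.4159
  D: TP=369, FN=59+80+83=222 → 369/591 = 0.6244
Highest is class 'B' with recall = 0.693.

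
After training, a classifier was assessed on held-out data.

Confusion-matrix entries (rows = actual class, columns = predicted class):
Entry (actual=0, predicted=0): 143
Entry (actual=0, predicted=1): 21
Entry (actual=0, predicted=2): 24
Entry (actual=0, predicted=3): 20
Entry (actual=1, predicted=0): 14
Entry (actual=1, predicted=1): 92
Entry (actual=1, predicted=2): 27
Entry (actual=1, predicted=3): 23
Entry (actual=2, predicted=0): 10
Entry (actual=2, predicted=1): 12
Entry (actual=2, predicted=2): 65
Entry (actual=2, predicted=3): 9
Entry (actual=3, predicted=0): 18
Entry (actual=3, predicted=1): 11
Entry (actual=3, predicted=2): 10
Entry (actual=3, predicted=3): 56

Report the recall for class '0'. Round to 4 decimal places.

Treat '0' as positive and all other classes as negative.
recall = TP/(TP+FN).
0: TP=143, FN=21+24+20=65 → 143/208 = 0.68750

0.6875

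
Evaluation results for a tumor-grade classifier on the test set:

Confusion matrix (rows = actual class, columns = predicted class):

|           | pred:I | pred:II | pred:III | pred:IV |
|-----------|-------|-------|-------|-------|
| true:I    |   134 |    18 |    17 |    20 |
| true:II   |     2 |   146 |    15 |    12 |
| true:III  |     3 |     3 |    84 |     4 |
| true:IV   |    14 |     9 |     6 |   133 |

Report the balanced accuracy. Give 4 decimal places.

Balanced accuracy = mean of per-class recall.
  I: recall = 134/189 = 0.70899
  II: recall = 146/175 = 0.83429
  III: recall = 84/94 = 0.89362
  IV: recall = 133/162 = 0.82099
Mean = (0.70899 + 0.83429 + 0.89362 + 0.82099) / 4 = 0.8145

0.8145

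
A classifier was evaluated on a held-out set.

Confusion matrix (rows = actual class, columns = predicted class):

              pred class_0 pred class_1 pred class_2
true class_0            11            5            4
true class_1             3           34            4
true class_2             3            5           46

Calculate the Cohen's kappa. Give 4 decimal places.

0.6620

Observed agreement pₒ = trace/N = 91/115 = 0.79130
Expected agreement pₑ = Σ (rowᵢ·colᵢ)/N² = (20·17 + 41·44 + 54·54)/115² = 0.38261
κ = (pₒ − pₑ)/(1 − pₑ) = (0.79130 − 0.38261)/(1 − 0.38261) = 0.6620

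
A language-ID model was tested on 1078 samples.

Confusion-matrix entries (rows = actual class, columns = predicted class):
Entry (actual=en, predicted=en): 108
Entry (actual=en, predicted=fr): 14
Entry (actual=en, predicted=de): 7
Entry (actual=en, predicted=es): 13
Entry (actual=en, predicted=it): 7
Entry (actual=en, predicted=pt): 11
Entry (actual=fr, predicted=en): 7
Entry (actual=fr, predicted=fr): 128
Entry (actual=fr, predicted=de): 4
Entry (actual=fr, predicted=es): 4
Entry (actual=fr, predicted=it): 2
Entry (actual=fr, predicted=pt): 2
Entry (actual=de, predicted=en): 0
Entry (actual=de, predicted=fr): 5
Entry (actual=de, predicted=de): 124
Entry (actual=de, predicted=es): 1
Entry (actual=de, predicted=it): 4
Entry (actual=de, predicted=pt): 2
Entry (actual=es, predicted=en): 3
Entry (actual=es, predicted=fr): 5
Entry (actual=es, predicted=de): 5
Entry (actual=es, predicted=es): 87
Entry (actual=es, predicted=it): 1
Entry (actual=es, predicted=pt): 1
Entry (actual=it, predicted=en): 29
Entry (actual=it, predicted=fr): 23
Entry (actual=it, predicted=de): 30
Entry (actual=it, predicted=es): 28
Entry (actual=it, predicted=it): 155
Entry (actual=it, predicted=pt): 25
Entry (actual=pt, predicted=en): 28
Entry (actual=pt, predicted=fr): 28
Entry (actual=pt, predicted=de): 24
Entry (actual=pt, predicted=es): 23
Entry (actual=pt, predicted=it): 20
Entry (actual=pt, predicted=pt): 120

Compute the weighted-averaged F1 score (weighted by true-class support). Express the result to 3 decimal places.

0.662

Per-class F1 score (2·TP/(2·TP+FP+FN)):
  en: TP=108, FP=7+0+3+29+28=67, FN=14+7+13+7+11=52 → 216/335 = 0.6448
  fr: TP=128, FP=14+5+5+23+28=75, FN=7+4+4+2+2=19 → 256/350 = 0.7314
  de: TP=124, FP=7+4+5+30+24=70, FN=0+5+1+4+2=12 → 248/330 = 0.7515
  es: TP=87, FP=13+4+1+28+23=69, FN=3+5+5+1+1=15 → 174/258 = 0.6744
  it: TP=155, FP=7+2+4+1+20=34, FN=29+23+30+28+25=135 → 310/479 = 0.6472
  pt: TP=120, FP=11+2+2+1+25=41, FN=28+28+24+23+20=123 → 240/404 = 0.5941
Weighted-F1 score = Σ (supportᵢ/N)·F1 scoreᵢ with N=1078: (160/1078)·0.6448 + (147/1078)·0.7314 + (136/1078)·0.7515 + (102/1078)·0.6744 + (290/1078)·0.6472 + (243/1078)·0.5941 = 0.662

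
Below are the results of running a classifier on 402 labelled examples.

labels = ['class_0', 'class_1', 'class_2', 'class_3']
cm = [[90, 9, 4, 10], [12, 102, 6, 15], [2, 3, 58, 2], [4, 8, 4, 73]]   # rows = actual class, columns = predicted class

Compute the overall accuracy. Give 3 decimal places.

Accuracy = trace / total = (90+102+58+73=323) / 402 = 323/402 = 0.803

0.803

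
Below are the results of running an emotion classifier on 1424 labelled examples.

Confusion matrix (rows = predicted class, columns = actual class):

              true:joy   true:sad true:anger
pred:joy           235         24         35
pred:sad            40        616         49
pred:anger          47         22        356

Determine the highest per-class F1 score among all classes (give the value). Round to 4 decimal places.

Per-class F1 score (2·TP/(2·TP+FP+FN)):
  joy: TP=235, FP=24+35=59, FN=40+47=87 → 470/616 = 0.76299
  sad: TP=616, FP=40+49=89, FN=24+22=46 → 1232/1367 = 0.90124
  anger: TP=356, FP=47+22=69, FN=35+49=84 → 712/865 = 0.82312
Highest is class 'sad' with F1 score = 0.9012.

0.9012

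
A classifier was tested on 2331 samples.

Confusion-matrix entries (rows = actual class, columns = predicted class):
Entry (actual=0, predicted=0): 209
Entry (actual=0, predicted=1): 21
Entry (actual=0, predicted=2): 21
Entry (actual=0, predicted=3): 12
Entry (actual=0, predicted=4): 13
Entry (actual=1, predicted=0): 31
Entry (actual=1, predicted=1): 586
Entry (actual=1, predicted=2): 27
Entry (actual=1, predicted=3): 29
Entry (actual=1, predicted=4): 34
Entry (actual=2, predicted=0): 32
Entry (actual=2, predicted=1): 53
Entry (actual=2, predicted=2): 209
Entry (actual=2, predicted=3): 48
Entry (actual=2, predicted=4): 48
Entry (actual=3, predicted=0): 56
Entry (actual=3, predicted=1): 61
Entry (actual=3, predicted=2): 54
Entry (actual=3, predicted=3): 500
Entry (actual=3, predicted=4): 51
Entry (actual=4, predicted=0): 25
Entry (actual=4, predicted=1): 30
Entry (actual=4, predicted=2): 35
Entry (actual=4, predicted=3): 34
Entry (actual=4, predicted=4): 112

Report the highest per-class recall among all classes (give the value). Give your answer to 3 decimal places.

Per-class recall (TP/(TP+FN)):
  0: TP=209, FN=21+21+12+13=67 → 209/276 = 0.7572
  1: TP=586, FN=31+27+29+34=121 → 586/707 = 0.8289
  2: TP=209, FN=32+53+48+48=181 → 209/390 = 0.5359
  3: TP=500, FN=56+61+54+51=222 → 500/722 = 0.6925
  4: TP=112, FN=25+30+35+34=124 → 112/236 = 0.4746
Highest is class '1' with recall = 0.829.

0.829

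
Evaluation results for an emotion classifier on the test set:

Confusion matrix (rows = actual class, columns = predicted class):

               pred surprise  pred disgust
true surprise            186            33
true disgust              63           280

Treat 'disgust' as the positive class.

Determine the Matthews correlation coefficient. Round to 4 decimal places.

0.6535

MCC = (TP·TN − FP·FN) / √((TP+FP)(TP+FN)(TN+FP)(TN+FN))
Numerator = 280·186 − 33·63 = 50001
Denominator = √(313·343·219·249) = √5854393629 = 76514.0094
MCC = 50001 / 76514.0094 = 0.6535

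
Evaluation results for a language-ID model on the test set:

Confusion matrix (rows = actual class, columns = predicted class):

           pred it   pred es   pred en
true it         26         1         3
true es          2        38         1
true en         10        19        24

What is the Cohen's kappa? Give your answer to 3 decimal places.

0.570

Observed agreement pₒ = trace/N = 88/124 = 0.7097
Expected agreement pₑ = Σ (rowᵢ·colᵢ)/N² = (30·38 + 41·58 + 53·28)/124² = 0.3253
κ = (pₒ − pₑ)/(1 − pₑ) = (0.7097 − 0.3253)/(1 − 0.3253) = 0.570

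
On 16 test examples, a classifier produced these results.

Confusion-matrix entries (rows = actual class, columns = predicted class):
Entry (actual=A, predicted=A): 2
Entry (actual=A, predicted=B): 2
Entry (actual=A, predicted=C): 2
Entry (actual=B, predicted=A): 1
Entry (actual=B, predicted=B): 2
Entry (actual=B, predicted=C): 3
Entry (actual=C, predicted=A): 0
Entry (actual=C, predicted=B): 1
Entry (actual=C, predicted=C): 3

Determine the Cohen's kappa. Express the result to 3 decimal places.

0.182

Observed agreement pₒ = trace/N = 7/16 = 0.4375
Expected agreement pₑ = Σ (rowᵢ·colᵢ)/N² = (6·3 + 6·5 + 4·8)/16² = 0.3125
κ = (pₒ − pₑ)/(1 − pₑ) = (0.4375 − 0.3125)/(1 − 0.3125) = 0.182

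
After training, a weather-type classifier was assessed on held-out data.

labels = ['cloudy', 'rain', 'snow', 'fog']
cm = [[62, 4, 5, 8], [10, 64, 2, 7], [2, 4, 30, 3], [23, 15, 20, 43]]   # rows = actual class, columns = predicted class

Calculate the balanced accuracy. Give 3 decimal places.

0.688

Balanced accuracy = mean of per-class recall.
  cloudy: recall = 62/79 = 0.7848
  rain: recall = 64/83 = 0.7711
  snow: recall = 30/39 = 0.7692
  fog: recall = 43/101 = 0.4257
Mean = (0.7848 + 0.7711 + 0.7692 + 0.4257) / 4 = 0.688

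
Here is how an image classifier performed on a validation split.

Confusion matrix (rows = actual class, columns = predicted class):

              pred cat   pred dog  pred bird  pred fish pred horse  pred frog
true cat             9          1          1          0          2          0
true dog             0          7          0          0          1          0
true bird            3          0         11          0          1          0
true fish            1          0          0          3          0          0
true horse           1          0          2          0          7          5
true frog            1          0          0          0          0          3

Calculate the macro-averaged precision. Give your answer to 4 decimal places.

0.7120

Per-class precision (TP/(TP+FP)):
  cat: TP=9, FP=0+3+1+1+1=6 → 9/15 = 0.60000
  dog: TP=7, FP=1+0+0+0+0=1 → 7/8 = 0.87500
  bird: TP=11, FP=1+0+0+2+0=3 → 11/14 = 0.78571
  fish: TP=3, FP=0+0+0+0+0=0 → 3/3 = 1.00000
  horse: TP=7, FP=2+1+1+0+0=4 → 7/11 = 0.63636
  frog: TP=3, FP=0+0+0+0+5=5 → 3/8 = 0.37500
Macro-precision = mean = (0.60000 + 0.87500 + 0.78571 + 1.00000 + 0.63636 + 0.37500) / 6 = 0.7120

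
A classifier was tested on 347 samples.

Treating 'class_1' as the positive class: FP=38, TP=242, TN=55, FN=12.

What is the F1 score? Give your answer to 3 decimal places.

Precision = TP/(TP+FP) = 242/280 = 0.8643
Recall = TP/(TP+FN) = 242/254 = 0.9528
F1 = 2·TP/(2·TP+FP+FN) = 484/534 = 0.906

0.906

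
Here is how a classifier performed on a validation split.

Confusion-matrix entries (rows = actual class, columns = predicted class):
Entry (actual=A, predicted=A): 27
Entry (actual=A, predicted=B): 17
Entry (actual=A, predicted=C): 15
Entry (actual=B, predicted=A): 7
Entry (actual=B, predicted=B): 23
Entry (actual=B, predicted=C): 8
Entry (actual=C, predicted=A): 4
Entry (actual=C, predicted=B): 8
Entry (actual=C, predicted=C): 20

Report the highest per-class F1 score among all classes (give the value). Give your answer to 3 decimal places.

Per-class F1 score (2·TP/(2·TP+FP+FN)):
  A: TP=27, FP=7+4=11, FN=17+15=32 → 54/97 = 0.5567
  B: TP=23, FP=17+8=25, FN=7+8=15 → 46/86 = 0.5349
  C: TP=20, FP=15+8=23, FN=4+8=12 → 40/75 = 0.5333
Highest is class 'A' with F1 score = 0.557.

0.557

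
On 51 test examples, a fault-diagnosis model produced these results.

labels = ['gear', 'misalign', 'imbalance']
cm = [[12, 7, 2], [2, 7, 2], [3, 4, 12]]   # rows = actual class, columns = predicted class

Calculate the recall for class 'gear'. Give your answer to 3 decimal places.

Treat 'gear' as positive and all other classes as negative.
recall = TP/(TP+FN).
gear: TP=12, FN=7+2=9 → 12/21 = 0.5714

0.571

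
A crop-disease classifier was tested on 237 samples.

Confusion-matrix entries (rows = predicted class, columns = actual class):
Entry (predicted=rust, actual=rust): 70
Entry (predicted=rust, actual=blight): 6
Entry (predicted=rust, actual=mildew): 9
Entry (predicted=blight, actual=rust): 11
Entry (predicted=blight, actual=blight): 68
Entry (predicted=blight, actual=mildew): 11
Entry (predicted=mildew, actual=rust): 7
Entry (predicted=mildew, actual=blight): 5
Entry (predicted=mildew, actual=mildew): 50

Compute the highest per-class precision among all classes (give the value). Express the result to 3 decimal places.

Per-class precision (TP/(TP+FP)):
  rust: TP=70, FP=6+9=15 → 70/85 = 0.8235
  blight: TP=68, FP=11+11=22 → 68/90 = 0.7556
  mildew: TP=50, FP=7+5=12 → 50/62 = 0.8065
Highest is class 'rust' with precision = 0.824.

0.824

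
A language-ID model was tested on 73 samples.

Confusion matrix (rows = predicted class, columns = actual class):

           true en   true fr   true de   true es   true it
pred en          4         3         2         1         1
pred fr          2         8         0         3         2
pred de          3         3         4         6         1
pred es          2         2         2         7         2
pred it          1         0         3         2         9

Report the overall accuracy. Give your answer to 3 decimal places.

0.438

Accuracy = trace / total = (4+8+4+7+9=32) / 73 = 32/73 = 0.438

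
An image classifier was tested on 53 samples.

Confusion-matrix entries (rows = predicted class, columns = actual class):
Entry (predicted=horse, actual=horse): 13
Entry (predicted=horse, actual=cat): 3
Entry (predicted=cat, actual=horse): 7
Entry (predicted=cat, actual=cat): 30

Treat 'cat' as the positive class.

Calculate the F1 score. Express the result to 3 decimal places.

0.857

Precision = TP/(TP+FP) = 30/37 = 0.8108
Recall = TP/(TP+FN) = 30/33 = 0.9091
F1 = 2·TP/(2·TP+FP+FN) = 60/70 = 0.857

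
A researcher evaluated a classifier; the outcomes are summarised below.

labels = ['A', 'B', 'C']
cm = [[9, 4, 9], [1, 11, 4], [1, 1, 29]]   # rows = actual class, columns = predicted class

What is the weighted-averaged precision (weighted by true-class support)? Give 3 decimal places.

0.731

Per-class precision (TP/(TP+FP)):
  A: TP=9, FP=1+1=2 → 9/11 = 0.8182
  B: TP=11, FP=4+1=5 → 11/16 = 0.6875
  C: TP=29, FP=9+4=13 → 29/42 = 0.6905
Weighted-precision = Σ (supportᵢ/N)·precisionᵢ with N=69: (22/69)·0.8182 + (16/69)·0.6875 + (31/69)·0.6905 = 0.731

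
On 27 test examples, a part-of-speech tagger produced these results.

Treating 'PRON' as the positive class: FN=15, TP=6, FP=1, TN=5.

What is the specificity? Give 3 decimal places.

Specificity = TN/(TN+FP) = 5/(5+1) = 0.833

0.833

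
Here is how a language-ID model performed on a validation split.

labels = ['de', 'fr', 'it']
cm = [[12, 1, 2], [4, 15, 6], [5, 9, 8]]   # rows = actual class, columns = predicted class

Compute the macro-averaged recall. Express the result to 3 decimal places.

Per-class recall (TP/(TP+FN)):
  de: TP=12, FN=1+2=3 → 12/15 = 0.8000
  fr: TP=15, FN=4+6=10 → 15/25 = 0.6000
  it: TP=8, FN=5+9=14 → 8/22 = 0.3636
Macro-recall = mean = (0.8000 + 0.6000 + 0.3636) / 3 = 0.588

0.588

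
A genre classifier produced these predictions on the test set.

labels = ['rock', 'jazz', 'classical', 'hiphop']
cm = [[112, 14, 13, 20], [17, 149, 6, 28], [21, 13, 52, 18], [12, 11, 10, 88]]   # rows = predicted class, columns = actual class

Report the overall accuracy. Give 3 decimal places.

Accuracy = trace / total = (112+149+52+88=401) / 584 = 401/584 = 0.687

0.687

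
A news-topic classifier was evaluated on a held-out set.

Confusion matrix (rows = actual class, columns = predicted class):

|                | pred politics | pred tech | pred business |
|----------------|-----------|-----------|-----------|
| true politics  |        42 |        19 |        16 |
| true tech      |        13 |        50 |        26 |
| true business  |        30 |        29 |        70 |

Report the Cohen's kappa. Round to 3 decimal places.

0.315

Observed agreement pₒ = trace/N = 162/295 = 0.5492
Expected agreement pₑ = Σ (rowᵢ·colᵢ)/N² = (77·85 + 89·98 + 129·112)/295² = 0.3415
κ = (pₒ − pₑ)/(1 − pₑ) = (0.5492 − 0.3415)/(1 − 0.3415) = 0.315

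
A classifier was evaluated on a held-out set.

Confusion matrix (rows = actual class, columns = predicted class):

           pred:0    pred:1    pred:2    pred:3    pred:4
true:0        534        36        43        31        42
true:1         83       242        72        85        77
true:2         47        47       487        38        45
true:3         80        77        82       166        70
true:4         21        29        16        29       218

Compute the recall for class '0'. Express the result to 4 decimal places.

0.7784

One-vs-rest for '0': TP = diagonal; FP = other classes predicted '0'; FN = '0' predicted as other.
recall = TP/(TP+FN).
0: TP=534, FN=36+43+31+42=152 → 534/686 = 0.77843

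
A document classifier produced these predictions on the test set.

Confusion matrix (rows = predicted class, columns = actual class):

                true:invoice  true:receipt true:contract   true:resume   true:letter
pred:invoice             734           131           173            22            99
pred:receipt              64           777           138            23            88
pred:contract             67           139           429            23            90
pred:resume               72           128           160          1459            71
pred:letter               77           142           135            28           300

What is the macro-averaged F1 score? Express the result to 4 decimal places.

0.6201

Per-class F1 score (2·TP/(2·TP+FP+FN)):
  invoice: TP=734, FP=131+173+22+99=425, FN=64+67+72+77=280 → 1468/2173 = 0.67556
  receipt: TP=777, FP=64+138+23+88=313, FN=131+139+128+142=540 → 1554/2407 = 0.64562
  contract: TP=429, FP=67+139+23+90=319, FN=173+138+160+135=606 → 858/1783 = 0.48121
  resume: TP=1459, FP=72+128+160+71=431, FN=22+23+23+28=96 → 2918/3445 = 0.84702
  letter: TP=300, FP=77+142+135+28=382, FN=99+88+90+71=348 → 600/1330 = 0.45113
Macro-F1 score = mean = (0.67556 + 0.64562 + 0.48121 + 0.84702 + 0.45113) / 5 = 0.6201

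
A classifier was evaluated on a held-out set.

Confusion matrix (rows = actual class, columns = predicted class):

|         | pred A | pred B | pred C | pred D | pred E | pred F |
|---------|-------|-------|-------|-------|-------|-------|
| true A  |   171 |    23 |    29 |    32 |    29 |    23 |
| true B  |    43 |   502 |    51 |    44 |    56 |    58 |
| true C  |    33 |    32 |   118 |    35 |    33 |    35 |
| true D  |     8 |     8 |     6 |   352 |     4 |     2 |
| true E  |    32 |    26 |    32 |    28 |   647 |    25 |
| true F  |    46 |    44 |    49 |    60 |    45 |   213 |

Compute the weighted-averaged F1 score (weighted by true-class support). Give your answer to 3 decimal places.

0.670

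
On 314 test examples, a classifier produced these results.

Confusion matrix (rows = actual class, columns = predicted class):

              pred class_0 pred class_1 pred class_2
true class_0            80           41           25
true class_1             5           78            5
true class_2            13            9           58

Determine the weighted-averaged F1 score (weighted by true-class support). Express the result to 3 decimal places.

0.683

Per-class F1 score (2·TP/(2·TP+FP+FN)):
  class_0: TP=80, FP=5+13=18, FN=41+25=66 → 160/244 = 0.6557
  class_1: TP=78, FP=41+9=50, FN=5+5=10 → 156/216 = 0.7222
  class_2: TP=58, FP=25+5=30, FN=13+9=22 → 116/168 = 0.6905
Weighted-F1 score = Σ (supportᵢ/N)·F1 scoreᵢ with N=314: (146/314)·0.6557 + (88/314)·0.7222 + (80/314)·0.6905 = 0.683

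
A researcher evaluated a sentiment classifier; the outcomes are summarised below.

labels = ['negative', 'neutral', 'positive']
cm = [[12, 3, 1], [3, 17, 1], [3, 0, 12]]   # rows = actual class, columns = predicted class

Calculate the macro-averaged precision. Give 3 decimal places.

Per-class precision (TP/(TP+FP)):
  negative: TP=12, FP=3+3=6 → 12/18 = 0.6667
  neutral: TP=17, FP=3+0=3 → 17/20 = 0.8500
  positive: TP=12, FP=1+1=2 → 12/14 = 0.8571
Macro-precision = mean = (0.6667 + 0.8500 + 0.8571) / 3 = 0.791

0.791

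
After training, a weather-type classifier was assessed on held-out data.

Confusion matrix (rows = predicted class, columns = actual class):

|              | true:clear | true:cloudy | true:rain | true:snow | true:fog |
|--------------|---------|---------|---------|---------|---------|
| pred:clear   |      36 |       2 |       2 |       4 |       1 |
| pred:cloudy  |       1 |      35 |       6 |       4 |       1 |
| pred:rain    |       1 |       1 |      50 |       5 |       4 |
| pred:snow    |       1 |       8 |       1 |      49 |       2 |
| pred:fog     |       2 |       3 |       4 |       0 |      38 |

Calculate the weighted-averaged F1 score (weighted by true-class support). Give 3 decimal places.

Per-class F1 score (2·TP/(2·TP+FP+FN)):
  clear: TP=36, FP=2+2+4+1=9, FN=1+1+1+2=5 → 72/86 = 0.8372
  cloudy: TP=35, FP=1+6+4+1=12, FN=2+1+8+3=14 → 70/96 = 0.7292
  rain: TP=50, FP=1+1+5+4=11, FN=2+6+1+4=13 → 100/124 = 0.8065
  snow: TP=49, FP=1+8+1+2=12, FN=4+4+5+0=13 → 98/123 = 0.7967
  fog: TP=38, FP=2+3+4+0=9, FN=1+1+4+2=8 → 76/93 = 0.8172
Weighted-F1 score = Σ (supportᵢ/N)·F1 scoreᵢ with N=261: (41/261)·0.8372 + (49/261)·0.7292 + (63/261)·0.8065 + (62/261)·0.7967 + (46/261)·0.8172 = 0.796

0.796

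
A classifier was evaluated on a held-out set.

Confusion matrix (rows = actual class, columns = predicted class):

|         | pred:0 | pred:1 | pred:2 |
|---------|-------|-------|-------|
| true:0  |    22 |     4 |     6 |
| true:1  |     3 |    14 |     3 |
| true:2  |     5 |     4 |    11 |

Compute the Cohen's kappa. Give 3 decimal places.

0.468

Observed agreement pₒ = trace/N = 47/72 = 0.6528
Expected agreement pₑ = Σ (rowᵢ·colᵢ)/N² = (32·30 + 20·22 + 20·20)/72² = 0.3472
κ = (pₒ − pₑ)/(1 − pₑ) = (0.6528 − 0.3472)/(1 − 0.3472) = 0.468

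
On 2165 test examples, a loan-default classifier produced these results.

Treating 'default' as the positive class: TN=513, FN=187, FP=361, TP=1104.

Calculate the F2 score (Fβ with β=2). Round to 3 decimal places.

Fβ = (1+β²)·TP / ((1+β²)·TP + β²·FN + FP), with β²=4
= 5·1104 / (5·1104 + 4·187 + 361) = 0.833

0.833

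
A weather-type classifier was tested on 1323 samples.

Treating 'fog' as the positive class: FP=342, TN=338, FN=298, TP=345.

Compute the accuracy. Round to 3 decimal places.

0.516

Accuracy = (TP+TN)/N = (345+338)/1323 = 0.516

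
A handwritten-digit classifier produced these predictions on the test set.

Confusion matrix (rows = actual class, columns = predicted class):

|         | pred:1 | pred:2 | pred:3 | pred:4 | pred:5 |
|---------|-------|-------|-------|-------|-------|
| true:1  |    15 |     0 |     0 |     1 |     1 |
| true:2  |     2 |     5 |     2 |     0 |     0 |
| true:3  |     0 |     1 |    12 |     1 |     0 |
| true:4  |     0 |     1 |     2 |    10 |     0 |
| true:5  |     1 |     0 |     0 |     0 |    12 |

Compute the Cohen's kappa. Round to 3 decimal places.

Observed agreement pₒ = trace/N = 54/66 = 0.8182
Expected agreement pₑ = Σ (rowᵢ·colᵢ)/N² = (17·18 + 9·7 + 14·16 + 13·12 + 13·13)/66² = 0.2107
κ = (pₒ − pₑ)/(1 − pₑ) = (0.8182 − 0.2107)/(1 − 0.2107) = 0.770

0.770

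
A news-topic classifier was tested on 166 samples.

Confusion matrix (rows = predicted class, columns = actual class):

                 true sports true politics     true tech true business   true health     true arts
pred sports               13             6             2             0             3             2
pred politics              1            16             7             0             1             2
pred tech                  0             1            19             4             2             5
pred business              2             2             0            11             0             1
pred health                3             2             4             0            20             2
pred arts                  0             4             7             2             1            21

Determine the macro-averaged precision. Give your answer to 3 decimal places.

0.606

Per-class precision (TP/(TP+FP)):
  sports: TP=13, FP=6+2+0+3+2=13 → 13/26 = 0.5000
  politics: TP=16, FP=1+7+0+1+2=11 → 16/27 = 0.5926
  tech: TP=19, FP=0+1+4+2+5=12 → 19/31 = 0.6129
  business: TP=11, FP=2+2+0+0+1=5 → 11/16 = 0.6875
  health: TP=20, FP=3+2+4+0+2=11 → 20/31 = 0.6452
  arts: TP=21, FP=0+4+7+2+1=14 → 21/35 = 0.6000
Macro-precision = mean = (0.5000 + 0.5926 + 0.6129 + 0.6875 + 0.6452 + 0.6000) / 6 = 0.606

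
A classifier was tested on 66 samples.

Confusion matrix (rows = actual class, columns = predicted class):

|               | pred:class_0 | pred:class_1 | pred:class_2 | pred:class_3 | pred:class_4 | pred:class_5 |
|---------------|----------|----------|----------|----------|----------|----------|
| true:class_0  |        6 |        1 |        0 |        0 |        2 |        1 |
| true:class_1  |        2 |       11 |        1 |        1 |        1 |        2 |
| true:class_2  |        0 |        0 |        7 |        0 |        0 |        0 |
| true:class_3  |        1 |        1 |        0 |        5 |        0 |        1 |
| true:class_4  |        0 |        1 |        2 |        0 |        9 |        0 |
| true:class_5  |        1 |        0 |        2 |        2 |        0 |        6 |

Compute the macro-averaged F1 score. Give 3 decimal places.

Per-class F1 score (2·TP/(2·TP+FP+FN)):
  class_0: TP=6, FP=2+0+1+0+1=4, FN=1+0+0+2+1=4 → 12/20 = 0.6000
  class_1: TP=11, FP=1+0+1+1+0=3, FN=2+1+1+1+2=7 → 22/32 = 0.6875
  class_2: TP=7, FP=0+1+0+2+2=5, FN=0+0+0+0+0=0 → 14/19 = 0.7368
  class_3: TP=5, FP=0+1+0+0+2=3, FN=1+1+0+0+1=3 → 10/16 = 0.6250
  class_4: TP=9, FP=2+1+0+0+0=3, FN=0+1+2+0+0=3 → 18/24 = 0.7500
  class_5: TP=6, FP=1+2+0+1+0=4, FN=1+0+2+2+0=5 → 12/21 = 0.5714
Macro-F1 score = mean = (0.6000 + 0.6875 + 0.7368 + 0.6250 + 0.7500 + 0.5714) / 6 = 0.662

0.662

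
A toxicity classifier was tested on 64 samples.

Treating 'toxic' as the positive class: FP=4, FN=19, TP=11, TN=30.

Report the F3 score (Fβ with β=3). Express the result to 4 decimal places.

0.3860

Fβ = (1+β²)·TP / ((1+β²)·TP + β²·FN + FP), with β²=9
= 10·11 / (10·11 + 9·19 + 4) = 0.3860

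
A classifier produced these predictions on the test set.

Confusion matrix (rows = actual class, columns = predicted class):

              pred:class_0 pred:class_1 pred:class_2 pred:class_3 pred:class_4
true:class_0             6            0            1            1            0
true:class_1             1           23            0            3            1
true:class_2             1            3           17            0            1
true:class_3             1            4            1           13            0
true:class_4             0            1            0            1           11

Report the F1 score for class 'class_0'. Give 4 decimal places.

0.7059

Take TP from the diagonal, FP from the rest of the 'class_0' prediction marginal, FN from the rest of the 'class_0' actual marginal.
F1 score = 2·TP/(2·TP+FP+FN).
class_0: TP=6, FP=1+1+1+0=3, FN=0+1+1+0=2 → 12/17 = 0.70588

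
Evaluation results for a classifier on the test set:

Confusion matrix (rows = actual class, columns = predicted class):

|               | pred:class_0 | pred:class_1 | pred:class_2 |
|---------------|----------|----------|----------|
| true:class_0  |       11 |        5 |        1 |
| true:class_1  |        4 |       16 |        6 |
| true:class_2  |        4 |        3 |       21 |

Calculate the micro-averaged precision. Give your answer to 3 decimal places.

Micro-averaging pools counts across classes: ΣTP=48, ΣFP=23, ΣFN=23.
Micro-precision = TP/(TP+FP) on pooled counts = 0.676 (equals overall accuracy in single-label multiclass).

0.676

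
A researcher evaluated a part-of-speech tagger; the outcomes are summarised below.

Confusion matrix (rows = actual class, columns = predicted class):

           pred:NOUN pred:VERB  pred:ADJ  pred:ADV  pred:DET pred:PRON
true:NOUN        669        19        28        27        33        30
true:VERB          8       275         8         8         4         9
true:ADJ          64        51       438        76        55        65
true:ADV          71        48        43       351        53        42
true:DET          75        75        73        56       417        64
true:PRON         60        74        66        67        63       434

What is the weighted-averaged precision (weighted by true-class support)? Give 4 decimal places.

0.6538

Per-class precision (TP/(TP+FP)):
  NOUN: TP=669, FP=8+64+71+75+60=278 → 669/947 = 0.70644
  VERB: TP=275, FP=19+51+48+75+74=267 → 275/542 = 0.50738
  ADJ: TP=438, FP=28+8+43+73+66=218 → 438/656 = 0.66768
  ADV: TP=351, FP=27+8+76+56+67=234 → 351/585 = 0.60000
  DET: TP=417, FP=33+4+55+53+63=208 → 417/625 = 0.66720
  PRON: TP=434, FP=30+9+65+42+64=210 → 434/644 = 0.67391
Weighted-precision = Σ (supportᵢ/N)·precisionᵢ with N=3999: (806/3999)·0.70644 + (312/3999)·0.50738 + (749/3999)·0.66768 + (608/3999)·0.60000 + (760/3999)·0.66720 + (764/3999)·0.67391 = 0.6538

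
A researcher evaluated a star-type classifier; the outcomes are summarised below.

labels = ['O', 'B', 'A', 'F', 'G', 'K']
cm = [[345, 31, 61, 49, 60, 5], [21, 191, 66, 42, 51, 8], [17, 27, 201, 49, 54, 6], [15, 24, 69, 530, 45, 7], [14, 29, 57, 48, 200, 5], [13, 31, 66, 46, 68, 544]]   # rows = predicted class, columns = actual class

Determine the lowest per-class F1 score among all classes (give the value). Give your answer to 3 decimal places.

0.460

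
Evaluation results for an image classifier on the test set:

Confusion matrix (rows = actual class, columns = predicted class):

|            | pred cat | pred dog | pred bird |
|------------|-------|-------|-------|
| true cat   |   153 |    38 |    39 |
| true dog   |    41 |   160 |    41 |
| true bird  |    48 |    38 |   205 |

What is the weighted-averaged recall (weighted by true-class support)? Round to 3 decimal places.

Per-class recall (TP/(TP+FN)):
  cat: TP=153, FN=38+39=77 → 153/230 = 0.6652
  dog: TP=160, FN=41+41=82 → 160/242 = 0.6612
  bird: TP=205, FN=48+38=86 → 205/291 = 0.7045
Weighted-recall = Σ (supportᵢ/N)·recallᵢ with N=763: (230/763)·0.6652 + (242/763)·0.6612 + (291/763)·0.7045 = 0.679

0.679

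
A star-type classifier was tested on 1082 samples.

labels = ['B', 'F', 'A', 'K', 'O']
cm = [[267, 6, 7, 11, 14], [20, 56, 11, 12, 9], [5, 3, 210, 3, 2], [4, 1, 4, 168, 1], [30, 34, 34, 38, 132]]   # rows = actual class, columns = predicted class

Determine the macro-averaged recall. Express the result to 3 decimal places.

0.754

Per-class recall (TP/(TP+FN)):
  B: TP=267, FN=6+7+11+14=38 → 267/305 = 0.8754
  F: TP=56, FN=20+11+12+9=52 → 56/108 = 0.5185
  A: TP=210, FN=5+3+3+2=13 → 210/223 = 0.9417
  K: TP=168, FN=4+1+4+1=10 → 168/178 = 0.9438
  O: TP=132, FN=30+34+34+38=136 → 132/268 = 0.4925
Macro-recall = mean = (0.8754 + 0.5185 + 0.9417 + 0.9438 + 0.4925) / 5 = 0.754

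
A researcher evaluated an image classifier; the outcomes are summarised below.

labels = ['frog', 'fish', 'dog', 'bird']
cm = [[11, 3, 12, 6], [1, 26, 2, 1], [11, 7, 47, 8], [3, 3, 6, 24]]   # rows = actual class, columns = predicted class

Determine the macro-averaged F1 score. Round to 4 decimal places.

0.6111

Per-class F1 score (2·TP/(2·TP+FP+FN)):
  frog: TP=11, FP=1+11+3=15, FN=3+12+6=21 → 22/58 = 0.37931
  fish: TP=26, FP=3+7+3=13, FN=1+2+1=4 → 52/69 = 0.75362
  dog: TP=47, FP=12+2+6=20, FN=11+7+8=26 → 94/140 = 0.67143
  bird: TP=24, FP=6+1+8=15, FN=3+3+6=12 → 48/75 = 0.64000
Macro-F1 score = mean = (0.37931 + 0.75362 + 0.67143 + 0.64000) / 4 = 0.6111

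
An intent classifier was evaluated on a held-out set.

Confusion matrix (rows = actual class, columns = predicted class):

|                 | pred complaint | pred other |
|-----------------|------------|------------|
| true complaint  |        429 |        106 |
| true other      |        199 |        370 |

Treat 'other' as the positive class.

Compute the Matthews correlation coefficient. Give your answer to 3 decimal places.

0.456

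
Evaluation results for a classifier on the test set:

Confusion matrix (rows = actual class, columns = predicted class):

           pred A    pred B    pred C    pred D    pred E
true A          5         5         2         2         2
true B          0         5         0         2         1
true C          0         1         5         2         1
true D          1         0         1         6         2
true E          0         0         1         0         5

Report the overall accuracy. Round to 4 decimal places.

0.5306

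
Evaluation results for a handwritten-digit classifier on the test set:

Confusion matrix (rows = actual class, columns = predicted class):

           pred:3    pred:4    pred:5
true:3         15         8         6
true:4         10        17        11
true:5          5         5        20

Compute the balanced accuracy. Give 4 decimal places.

Balanced accuracy = mean of per-class recall.
  3: recall = 15/29 = 0.51724
  4: recall = 17/38 = 0.44737
  5: recall = 20/30 = 0.66667
Mean = (0.51724 + 0.44737 + 0.66667) / 3 = 0.5438

0.5438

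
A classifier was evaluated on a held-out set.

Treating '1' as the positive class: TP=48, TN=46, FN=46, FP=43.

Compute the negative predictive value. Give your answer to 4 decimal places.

0.5000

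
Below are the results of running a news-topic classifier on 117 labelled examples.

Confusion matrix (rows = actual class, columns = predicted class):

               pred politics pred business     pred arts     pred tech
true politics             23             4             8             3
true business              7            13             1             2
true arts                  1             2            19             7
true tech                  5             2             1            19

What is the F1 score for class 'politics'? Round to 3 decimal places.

One-vs-rest for 'politics': TP = diagonal; FP = other classes predicted 'politics'; FN = 'politics' predicted as other.
F1 score = 2·TP/(2·TP+FP+FN).
politics: TP=23, FP=7+1+5=13, FN=4+8+3=15 → 46/74 = 0.6216

0.622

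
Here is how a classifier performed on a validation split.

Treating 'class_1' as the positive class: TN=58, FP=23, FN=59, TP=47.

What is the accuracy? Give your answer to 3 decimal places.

Accuracy = (TP+TN)/N = (47+58)/187 = 0.561

0.561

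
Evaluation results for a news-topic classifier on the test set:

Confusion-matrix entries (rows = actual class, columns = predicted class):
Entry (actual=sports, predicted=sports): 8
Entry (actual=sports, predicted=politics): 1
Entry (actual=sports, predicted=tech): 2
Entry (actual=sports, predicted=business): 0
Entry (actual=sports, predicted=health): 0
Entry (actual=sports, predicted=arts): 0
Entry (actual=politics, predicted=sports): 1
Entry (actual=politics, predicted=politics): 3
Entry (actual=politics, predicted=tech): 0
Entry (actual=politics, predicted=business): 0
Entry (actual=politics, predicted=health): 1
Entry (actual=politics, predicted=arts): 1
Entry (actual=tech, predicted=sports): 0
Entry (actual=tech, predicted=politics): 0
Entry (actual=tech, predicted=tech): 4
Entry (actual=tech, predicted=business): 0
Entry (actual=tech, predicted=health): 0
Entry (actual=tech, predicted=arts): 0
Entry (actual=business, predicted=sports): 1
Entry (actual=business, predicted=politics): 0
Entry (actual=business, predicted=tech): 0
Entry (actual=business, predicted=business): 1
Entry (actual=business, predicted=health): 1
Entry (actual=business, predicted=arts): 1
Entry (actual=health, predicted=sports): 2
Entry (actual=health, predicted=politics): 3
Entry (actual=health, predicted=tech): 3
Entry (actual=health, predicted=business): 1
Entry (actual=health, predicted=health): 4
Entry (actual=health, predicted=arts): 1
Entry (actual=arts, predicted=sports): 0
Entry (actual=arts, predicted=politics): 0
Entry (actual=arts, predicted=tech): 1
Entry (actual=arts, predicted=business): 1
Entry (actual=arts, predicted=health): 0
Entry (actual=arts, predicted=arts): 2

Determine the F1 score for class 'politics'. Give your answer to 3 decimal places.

0.462

F1 score = 2·TP/(2·TP+FP+FN).
politics: TP=3, FP=1+0+0+3+0=4, FN=1+0+0+1+1=3 → 6/13 = 0.4615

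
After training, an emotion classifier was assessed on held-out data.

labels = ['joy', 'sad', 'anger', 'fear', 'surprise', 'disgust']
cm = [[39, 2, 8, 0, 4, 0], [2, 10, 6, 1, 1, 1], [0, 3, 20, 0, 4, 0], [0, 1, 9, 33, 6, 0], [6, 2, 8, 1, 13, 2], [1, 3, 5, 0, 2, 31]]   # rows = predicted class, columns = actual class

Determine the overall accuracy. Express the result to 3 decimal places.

Accuracy = trace / total = (39+10+20+33+13+31=146) / 224 = 146/224 = 0.652

0.652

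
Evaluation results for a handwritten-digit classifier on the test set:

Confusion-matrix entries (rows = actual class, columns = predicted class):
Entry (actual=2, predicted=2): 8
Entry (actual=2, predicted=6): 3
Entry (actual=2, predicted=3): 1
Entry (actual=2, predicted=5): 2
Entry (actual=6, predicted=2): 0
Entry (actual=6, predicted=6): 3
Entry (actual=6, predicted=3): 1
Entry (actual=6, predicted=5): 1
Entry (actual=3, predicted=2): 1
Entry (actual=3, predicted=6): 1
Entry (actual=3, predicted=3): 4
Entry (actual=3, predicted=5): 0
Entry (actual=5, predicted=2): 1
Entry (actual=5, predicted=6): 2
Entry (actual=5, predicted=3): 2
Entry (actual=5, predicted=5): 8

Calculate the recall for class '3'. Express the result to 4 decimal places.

Take TP from the diagonal, FP from the rest of the '3' prediction marginal, FN from the rest of the '3' actual marginal.
recall = TP/(TP+FN).
3: TP=4, FN=1+1+0=2 → 4/6 = 0.66667

0.6667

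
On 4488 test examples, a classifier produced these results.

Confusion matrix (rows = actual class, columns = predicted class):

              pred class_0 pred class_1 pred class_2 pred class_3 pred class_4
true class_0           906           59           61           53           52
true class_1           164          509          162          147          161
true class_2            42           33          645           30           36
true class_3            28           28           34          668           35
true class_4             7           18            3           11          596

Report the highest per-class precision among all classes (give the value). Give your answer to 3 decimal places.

0.790

Per-class precision (TP/(TP+FP)):
  class_0: TP=906, FP=164+42+28+7=241 → 906/1147 = 0.7899
  class_1: TP=509, FP=59+33+28+18=138 → 509/647 = 0.7867
  class_2: TP=645, FP=61+162+34+3=260 → 645/905 = 0.7127
  class_3: TP=668, FP=53+147+30+11=241 → 668/909 = 0.7349
  class_4: TP=596, FP=52+161+36+35=284 → 596/880 = 0.6773
Highest is class 'class_0' with precision = 0.790.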